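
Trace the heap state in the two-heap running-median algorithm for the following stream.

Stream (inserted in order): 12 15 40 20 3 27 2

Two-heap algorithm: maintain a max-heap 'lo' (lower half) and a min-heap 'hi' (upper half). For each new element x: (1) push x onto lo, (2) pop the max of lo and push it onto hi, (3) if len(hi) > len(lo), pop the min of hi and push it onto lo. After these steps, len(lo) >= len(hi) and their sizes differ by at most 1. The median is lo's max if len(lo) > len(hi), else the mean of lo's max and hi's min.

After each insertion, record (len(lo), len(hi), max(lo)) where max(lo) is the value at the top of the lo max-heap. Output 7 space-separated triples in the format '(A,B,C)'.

Answer: (1,0,12) (1,1,12) (2,1,15) (2,2,15) (3,2,15) (3,3,15) (4,3,15)

Derivation:
Step 1: insert 12 -> lo=[12] hi=[] -> (len(lo)=1, len(hi)=0, max(lo)=12)
Step 2: insert 15 -> lo=[12] hi=[15] -> (len(lo)=1, len(hi)=1, max(lo)=12)
Step 3: insert 40 -> lo=[12, 15] hi=[40] -> (len(lo)=2, len(hi)=1, max(lo)=15)
Step 4: insert 20 -> lo=[12, 15] hi=[20, 40] -> (len(lo)=2, len(hi)=2, max(lo)=15)
Step 5: insert 3 -> lo=[3, 12, 15] hi=[20, 40] -> (len(lo)=3, len(hi)=2, max(lo)=15)
Step 6: insert 27 -> lo=[3, 12, 15] hi=[20, 27, 40] -> (len(lo)=3, len(hi)=3, max(lo)=15)
Step 7: insert 2 -> lo=[2, 3, 12, 15] hi=[20, 27, 40] -> (len(lo)=4, len(hi)=3, max(lo)=15)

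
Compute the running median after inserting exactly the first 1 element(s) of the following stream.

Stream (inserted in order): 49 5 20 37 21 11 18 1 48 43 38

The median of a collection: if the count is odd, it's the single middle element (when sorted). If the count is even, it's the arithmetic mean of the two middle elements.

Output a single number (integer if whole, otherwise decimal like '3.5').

Step 1: insert 49 -> lo=[49] (size 1, max 49) hi=[] (size 0) -> median=49

Answer: 49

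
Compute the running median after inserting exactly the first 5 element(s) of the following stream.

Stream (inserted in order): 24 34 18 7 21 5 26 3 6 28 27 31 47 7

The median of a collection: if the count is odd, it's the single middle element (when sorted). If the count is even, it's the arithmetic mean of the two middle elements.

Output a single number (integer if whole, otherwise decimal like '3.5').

Answer: 21

Derivation:
Step 1: insert 24 -> lo=[24] (size 1, max 24) hi=[] (size 0) -> median=24
Step 2: insert 34 -> lo=[24] (size 1, max 24) hi=[34] (size 1, min 34) -> median=29
Step 3: insert 18 -> lo=[18, 24] (size 2, max 24) hi=[34] (size 1, min 34) -> median=24
Step 4: insert 7 -> lo=[7, 18] (size 2, max 18) hi=[24, 34] (size 2, min 24) -> median=21
Step 5: insert 21 -> lo=[7, 18, 21] (size 3, max 21) hi=[24, 34] (size 2, min 24) -> median=21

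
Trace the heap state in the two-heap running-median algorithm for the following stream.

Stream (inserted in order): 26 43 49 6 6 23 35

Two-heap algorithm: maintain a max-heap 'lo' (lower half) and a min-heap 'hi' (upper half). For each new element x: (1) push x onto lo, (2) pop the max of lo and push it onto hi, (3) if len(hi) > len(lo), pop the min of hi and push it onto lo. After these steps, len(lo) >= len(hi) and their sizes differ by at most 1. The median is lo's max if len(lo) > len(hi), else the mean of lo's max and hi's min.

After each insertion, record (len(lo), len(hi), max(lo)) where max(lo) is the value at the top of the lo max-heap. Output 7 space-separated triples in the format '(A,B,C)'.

Step 1: insert 26 -> lo=[26] hi=[] -> (len(lo)=1, len(hi)=0, max(lo)=26)
Step 2: insert 43 -> lo=[26] hi=[43] -> (len(lo)=1, len(hi)=1, max(lo)=26)
Step 3: insert 49 -> lo=[26, 43] hi=[49] -> (len(lo)=2, len(hi)=1, max(lo)=43)
Step 4: insert 6 -> lo=[6, 26] hi=[43, 49] -> (len(lo)=2, len(hi)=2, max(lo)=26)
Step 5: insert 6 -> lo=[6, 6, 26] hi=[43, 49] -> (len(lo)=3, len(hi)=2, max(lo)=26)
Step 6: insert 23 -> lo=[6, 6, 23] hi=[26, 43, 49] -> (len(lo)=3, len(hi)=3, max(lo)=23)
Step 7: insert 35 -> lo=[6, 6, 23, 26] hi=[35, 43, 49] -> (len(lo)=4, len(hi)=3, max(lo)=26)

Answer: (1,0,26) (1,1,26) (2,1,43) (2,2,26) (3,2,26) (3,3,23) (4,3,26)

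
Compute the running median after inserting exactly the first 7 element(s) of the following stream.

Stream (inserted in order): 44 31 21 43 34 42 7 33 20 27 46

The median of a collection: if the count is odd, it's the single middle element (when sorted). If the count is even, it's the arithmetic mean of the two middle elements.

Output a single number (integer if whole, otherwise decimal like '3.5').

Answer: 34

Derivation:
Step 1: insert 44 -> lo=[44] (size 1, max 44) hi=[] (size 0) -> median=44
Step 2: insert 31 -> lo=[31] (size 1, max 31) hi=[44] (size 1, min 44) -> median=37.5
Step 3: insert 21 -> lo=[21, 31] (size 2, max 31) hi=[44] (size 1, min 44) -> median=31
Step 4: insert 43 -> lo=[21, 31] (size 2, max 31) hi=[43, 44] (size 2, min 43) -> median=37
Step 5: insert 34 -> lo=[21, 31, 34] (size 3, max 34) hi=[43, 44] (size 2, min 43) -> median=34
Step 6: insert 42 -> lo=[21, 31, 34] (size 3, max 34) hi=[42, 43, 44] (size 3, min 42) -> median=38
Step 7: insert 7 -> lo=[7, 21, 31, 34] (size 4, max 34) hi=[42, 43, 44] (size 3, min 42) -> median=34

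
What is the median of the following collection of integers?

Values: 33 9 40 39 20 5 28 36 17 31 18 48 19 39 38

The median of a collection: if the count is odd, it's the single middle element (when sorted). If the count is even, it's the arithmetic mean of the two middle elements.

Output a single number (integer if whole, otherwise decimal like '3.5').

Answer: 31

Derivation:
Step 1: insert 33 -> lo=[33] (size 1, max 33) hi=[] (size 0) -> median=33
Step 2: insert 9 -> lo=[9] (size 1, max 9) hi=[33] (size 1, min 33) -> median=21
Step 3: insert 40 -> lo=[9, 33] (size 2, max 33) hi=[40] (size 1, min 40) -> median=33
Step 4: insert 39 -> lo=[9, 33] (size 2, max 33) hi=[39, 40] (size 2, min 39) -> median=36
Step 5: insert 20 -> lo=[9, 20, 33] (size 3, max 33) hi=[39, 40] (size 2, min 39) -> median=33
Step 6: insert 5 -> lo=[5, 9, 20] (size 3, max 20) hi=[33, 39, 40] (size 3, min 33) -> median=26.5
Step 7: insert 28 -> lo=[5, 9, 20, 28] (size 4, max 28) hi=[33, 39, 40] (size 3, min 33) -> median=28
Step 8: insert 36 -> lo=[5, 9, 20, 28] (size 4, max 28) hi=[33, 36, 39, 40] (size 4, min 33) -> median=30.5
Step 9: insert 17 -> lo=[5, 9, 17, 20, 28] (size 5, max 28) hi=[33, 36, 39, 40] (size 4, min 33) -> median=28
Step 10: insert 31 -> lo=[5, 9, 17, 20, 28] (size 5, max 28) hi=[31, 33, 36, 39, 40] (size 5, min 31) -> median=29.5
Step 11: insert 18 -> lo=[5, 9, 17, 18, 20, 28] (size 6, max 28) hi=[31, 33, 36, 39, 40] (size 5, min 31) -> median=28
Step 12: insert 48 -> lo=[5, 9, 17, 18, 20, 28] (size 6, max 28) hi=[31, 33, 36, 39, 40, 48] (size 6, min 31) -> median=29.5
Step 13: insert 19 -> lo=[5, 9, 17, 18, 19, 20, 28] (size 7, max 28) hi=[31, 33, 36, 39, 40, 48] (size 6, min 31) -> median=28
Step 14: insert 39 -> lo=[5, 9, 17, 18, 19, 20, 28] (size 7, max 28) hi=[31, 33, 36, 39, 39, 40, 48] (size 7, min 31) -> median=29.5
Step 15: insert 38 -> lo=[5, 9, 17, 18, 19, 20, 28, 31] (size 8, max 31) hi=[33, 36, 38, 39, 39, 40, 48] (size 7, min 33) -> median=31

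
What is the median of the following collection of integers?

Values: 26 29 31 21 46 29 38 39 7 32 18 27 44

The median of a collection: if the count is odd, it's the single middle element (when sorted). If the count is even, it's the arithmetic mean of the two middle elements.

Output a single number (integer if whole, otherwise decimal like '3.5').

Answer: 29

Derivation:
Step 1: insert 26 -> lo=[26] (size 1, max 26) hi=[] (size 0) -> median=26
Step 2: insert 29 -> lo=[26] (size 1, max 26) hi=[29] (size 1, min 29) -> median=27.5
Step 3: insert 31 -> lo=[26, 29] (size 2, max 29) hi=[31] (size 1, min 31) -> median=29
Step 4: insert 21 -> lo=[21, 26] (size 2, max 26) hi=[29, 31] (size 2, min 29) -> median=27.5
Step 5: insert 46 -> lo=[21, 26, 29] (size 3, max 29) hi=[31, 46] (size 2, min 31) -> median=29
Step 6: insert 29 -> lo=[21, 26, 29] (size 3, max 29) hi=[29, 31, 46] (size 3, min 29) -> median=29
Step 7: insert 38 -> lo=[21, 26, 29, 29] (size 4, max 29) hi=[31, 38, 46] (size 3, min 31) -> median=29
Step 8: insert 39 -> lo=[21, 26, 29, 29] (size 4, max 29) hi=[31, 38, 39, 46] (size 4, min 31) -> median=30
Step 9: insert 7 -> lo=[7, 21, 26, 29, 29] (size 5, max 29) hi=[31, 38, 39, 46] (size 4, min 31) -> median=29
Step 10: insert 32 -> lo=[7, 21, 26, 29, 29] (size 5, max 29) hi=[31, 32, 38, 39, 46] (size 5, min 31) -> median=30
Step 11: insert 18 -> lo=[7, 18, 21, 26, 29, 29] (size 6, max 29) hi=[31, 32, 38, 39, 46] (size 5, min 31) -> median=29
Step 12: insert 27 -> lo=[7, 18, 21, 26, 27, 29] (size 6, max 29) hi=[29, 31, 32, 38, 39, 46] (size 6, min 29) -> median=29
Step 13: insert 44 -> lo=[7, 18, 21, 26, 27, 29, 29] (size 7, max 29) hi=[31, 32, 38, 39, 44, 46] (size 6, min 31) -> median=29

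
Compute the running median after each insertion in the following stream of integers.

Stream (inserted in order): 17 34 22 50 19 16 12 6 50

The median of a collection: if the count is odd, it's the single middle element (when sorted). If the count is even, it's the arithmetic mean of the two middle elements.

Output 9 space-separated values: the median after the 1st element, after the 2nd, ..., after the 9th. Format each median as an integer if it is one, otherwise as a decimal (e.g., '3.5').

Step 1: insert 17 -> lo=[17] (size 1, max 17) hi=[] (size 0) -> median=17
Step 2: insert 34 -> lo=[17] (size 1, max 17) hi=[34] (size 1, min 34) -> median=25.5
Step 3: insert 22 -> lo=[17, 22] (size 2, max 22) hi=[34] (size 1, min 34) -> median=22
Step 4: insert 50 -> lo=[17, 22] (size 2, max 22) hi=[34, 50] (size 2, min 34) -> median=28
Step 5: insert 19 -> lo=[17, 19, 22] (size 3, max 22) hi=[34, 50] (size 2, min 34) -> median=22
Step 6: insert 16 -> lo=[16, 17, 19] (size 3, max 19) hi=[22, 34, 50] (size 3, min 22) -> median=20.5
Step 7: insert 12 -> lo=[12, 16, 17, 19] (size 4, max 19) hi=[22, 34, 50] (size 3, min 22) -> median=19
Step 8: insert 6 -> lo=[6, 12, 16, 17] (size 4, max 17) hi=[19, 22, 34, 50] (size 4, min 19) -> median=18
Step 9: insert 50 -> lo=[6, 12, 16, 17, 19] (size 5, max 19) hi=[22, 34, 50, 50] (size 4, min 22) -> median=19

Answer: 17 25.5 22 28 22 20.5 19 18 19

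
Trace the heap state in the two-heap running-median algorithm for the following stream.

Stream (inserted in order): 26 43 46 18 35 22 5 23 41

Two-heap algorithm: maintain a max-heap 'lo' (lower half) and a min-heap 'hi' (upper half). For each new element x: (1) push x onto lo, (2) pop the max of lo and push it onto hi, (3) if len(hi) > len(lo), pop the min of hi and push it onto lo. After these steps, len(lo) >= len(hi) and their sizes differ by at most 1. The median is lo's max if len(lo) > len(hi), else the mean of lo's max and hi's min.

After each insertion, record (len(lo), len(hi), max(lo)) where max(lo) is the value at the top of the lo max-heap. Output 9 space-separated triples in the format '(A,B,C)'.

Step 1: insert 26 -> lo=[26] hi=[] -> (len(lo)=1, len(hi)=0, max(lo)=26)
Step 2: insert 43 -> lo=[26] hi=[43] -> (len(lo)=1, len(hi)=1, max(lo)=26)
Step 3: insert 46 -> lo=[26, 43] hi=[46] -> (len(lo)=2, len(hi)=1, max(lo)=43)
Step 4: insert 18 -> lo=[18, 26] hi=[43, 46] -> (len(lo)=2, len(hi)=2, max(lo)=26)
Step 5: insert 35 -> lo=[18, 26, 35] hi=[43, 46] -> (len(lo)=3, len(hi)=2, max(lo)=35)
Step 6: insert 22 -> lo=[18, 22, 26] hi=[35, 43, 46] -> (len(lo)=3, len(hi)=3, max(lo)=26)
Step 7: insert 5 -> lo=[5, 18, 22, 26] hi=[35, 43, 46] -> (len(lo)=4, len(hi)=3, max(lo)=26)
Step 8: insert 23 -> lo=[5, 18, 22, 23] hi=[26, 35, 43, 46] -> (len(lo)=4, len(hi)=4, max(lo)=23)
Step 9: insert 41 -> lo=[5, 18, 22, 23, 26] hi=[35, 41, 43, 46] -> (len(lo)=5, len(hi)=4, max(lo)=26)

Answer: (1,0,26) (1,1,26) (2,1,43) (2,2,26) (3,2,35) (3,3,26) (4,3,26) (4,4,23) (5,4,26)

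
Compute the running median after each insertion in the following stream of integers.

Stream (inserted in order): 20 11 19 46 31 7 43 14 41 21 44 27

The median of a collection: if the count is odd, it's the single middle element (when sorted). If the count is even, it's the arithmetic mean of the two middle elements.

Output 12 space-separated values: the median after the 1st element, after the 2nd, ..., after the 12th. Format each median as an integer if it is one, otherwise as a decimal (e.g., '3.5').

Answer: 20 15.5 19 19.5 20 19.5 20 19.5 20 20.5 21 24

Derivation:
Step 1: insert 20 -> lo=[20] (size 1, max 20) hi=[] (size 0) -> median=20
Step 2: insert 11 -> lo=[11] (size 1, max 11) hi=[20] (size 1, min 20) -> median=15.5
Step 3: insert 19 -> lo=[11, 19] (size 2, max 19) hi=[20] (size 1, min 20) -> median=19
Step 4: insert 46 -> lo=[11, 19] (size 2, max 19) hi=[20, 46] (size 2, min 20) -> median=19.5
Step 5: insert 31 -> lo=[11, 19, 20] (size 3, max 20) hi=[31, 46] (size 2, min 31) -> median=20
Step 6: insert 7 -> lo=[7, 11, 19] (size 3, max 19) hi=[20, 31, 46] (size 3, min 20) -> median=19.5
Step 7: insert 43 -> lo=[7, 11, 19, 20] (size 4, max 20) hi=[31, 43, 46] (size 3, min 31) -> median=20
Step 8: insert 14 -> lo=[7, 11, 14, 19] (size 4, max 19) hi=[20, 31, 43, 46] (size 4, min 20) -> median=19.5
Step 9: insert 41 -> lo=[7, 11, 14, 19, 20] (size 5, max 20) hi=[31, 41, 43, 46] (size 4, min 31) -> median=20
Step 10: insert 21 -> lo=[7, 11, 14, 19, 20] (size 5, max 20) hi=[21, 31, 41, 43, 46] (size 5, min 21) -> median=20.5
Step 11: insert 44 -> lo=[7, 11, 14, 19, 20, 21] (size 6, max 21) hi=[31, 41, 43, 44, 46] (size 5, min 31) -> median=21
Step 12: insert 27 -> lo=[7, 11, 14, 19, 20, 21] (size 6, max 21) hi=[27, 31, 41, 43, 44, 46] (size 6, min 27) -> median=24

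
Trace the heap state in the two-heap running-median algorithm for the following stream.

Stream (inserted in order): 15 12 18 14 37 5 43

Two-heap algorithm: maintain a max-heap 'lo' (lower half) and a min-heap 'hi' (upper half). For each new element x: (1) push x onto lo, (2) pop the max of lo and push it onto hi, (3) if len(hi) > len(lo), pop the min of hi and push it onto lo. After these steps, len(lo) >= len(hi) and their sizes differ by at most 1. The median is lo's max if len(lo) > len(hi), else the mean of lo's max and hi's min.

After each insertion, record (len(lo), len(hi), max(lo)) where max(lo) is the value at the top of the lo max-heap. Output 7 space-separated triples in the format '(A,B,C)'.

Answer: (1,0,15) (1,1,12) (2,1,15) (2,2,14) (3,2,15) (3,3,14) (4,3,15)

Derivation:
Step 1: insert 15 -> lo=[15] hi=[] -> (len(lo)=1, len(hi)=0, max(lo)=15)
Step 2: insert 12 -> lo=[12] hi=[15] -> (len(lo)=1, len(hi)=1, max(lo)=12)
Step 3: insert 18 -> lo=[12, 15] hi=[18] -> (len(lo)=2, len(hi)=1, max(lo)=15)
Step 4: insert 14 -> lo=[12, 14] hi=[15, 18] -> (len(lo)=2, len(hi)=2, max(lo)=14)
Step 5: insert 37 -> lo=[12, 14, 15] hi=[18, 37] -> (len(lo)=3, len(hi)=2, max(lo)=15)
Step 6: insert 5 -> lo=[5, 12, 14] hi=[15, 18, 37] -> (len(lo)=3, len(hi)=3, max(lo)=14)
Step 7: insert 43 -> lo=[5, 12, 14, 15] hi=[18, 37, 43] -> (len(lo)=4, len(hi)=3, max(lo)=15)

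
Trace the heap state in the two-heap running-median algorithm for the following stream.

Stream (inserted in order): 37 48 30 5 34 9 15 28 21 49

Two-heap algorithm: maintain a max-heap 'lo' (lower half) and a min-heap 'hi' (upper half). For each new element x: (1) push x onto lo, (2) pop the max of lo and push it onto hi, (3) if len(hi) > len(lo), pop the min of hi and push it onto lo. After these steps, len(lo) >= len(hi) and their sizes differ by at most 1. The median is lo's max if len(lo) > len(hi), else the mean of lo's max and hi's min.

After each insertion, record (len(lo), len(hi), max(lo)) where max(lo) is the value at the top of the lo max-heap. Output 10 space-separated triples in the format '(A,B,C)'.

Step 1: insert 37 -> lo=[37] hi=[] -> (len(lo)=1, len(hi)=0, max(lo)=37)
Step 2: insert 48 -> lo=[37] hi=[48] -> (len(lo)=1, len(hi)=1, max(lo)=37)
Step 3: insert 30 -> lo=[30, 37] hi=[48] -> (len(lo)=2, len(hi)=1, max(lo)=37)
Step 4: insert 5 -> lo=[5, 30] hi=[37, 48] -> (len(lo)=2, len(hi)=2, max(lo)=30)
Step 5: insert 34 -> lo=[5, 30, 34] hi=[37, 48] -> (len(lo)=3, len(hi)=2, max(lo)=34)
Step 6: insert 9 -> lo=[5, 9, 30] hi=[34, 37, 48] -> (len(lo)=3, len(hi)=3, max(lo)=30)
Step 7: insert 15 -> lo=[5, 9, 15, 30] hi=[34, 37, 48] -> (len(lo)=4, len(hi)=3, max(lo)=30)
Step 8: insert 28 -> lo=[5, 9, 15, 28] hi=[30, 34, 37, 48] -> (len(lo)=4, len(hi)=4, max(lo)=28)
Step 9: insert 21 -> lo=[5, 9, 15, 21, 28] hi=[30, 34, 37, 48] -> (len(lo)=5, len(hi)=4, max(lo)=28)
Step 10: insert 49 -> lo=[5, 9, 15, 21, 28] hi=[30, 34, 37, 48, 49] -> (len(lo)=5, len(hi)=5, max(lo)=28)

Answer: (1,0,37) (1,1,37) (2,1,37) (2,2,30) (3,2,34) (3,3,30) (4,3,30) (4,4,28) (5,4,28) (5,5,28)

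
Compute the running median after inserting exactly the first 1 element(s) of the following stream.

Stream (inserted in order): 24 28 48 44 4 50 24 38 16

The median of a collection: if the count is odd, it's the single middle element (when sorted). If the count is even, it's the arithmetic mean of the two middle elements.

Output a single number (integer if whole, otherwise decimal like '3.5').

Step 1: insert 24 -> lo=[24] (size 1, max 24) hi=[] (size 0) -> median=24

Answer: 24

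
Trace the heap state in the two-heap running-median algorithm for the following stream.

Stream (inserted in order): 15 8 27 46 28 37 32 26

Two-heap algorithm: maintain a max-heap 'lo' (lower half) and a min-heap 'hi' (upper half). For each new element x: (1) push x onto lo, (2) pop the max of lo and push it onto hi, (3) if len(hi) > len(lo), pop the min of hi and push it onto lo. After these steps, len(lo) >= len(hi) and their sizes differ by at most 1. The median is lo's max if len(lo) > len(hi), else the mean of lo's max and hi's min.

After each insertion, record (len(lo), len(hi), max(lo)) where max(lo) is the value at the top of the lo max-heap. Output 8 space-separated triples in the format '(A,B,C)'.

Step 1: insert 15 -> lo=[15] hi=[] -> (len(lo)=1, len(hi)=0, max(lo)=15)
Step 2: insert 8 -> lo=[8] hi=[15] -> (len(lo)=1, len(hi)=1, max(lo)=8)
Step 3: insert 27 -> lo=[8, 15] hi=[27] -> (len(lo)=2, len(hi)=1, max(lo)=15)
Step 4: insert 46 -> lo=[8, 15] hi=[27, 46] -> (len(lo)=2, len(hi)=2, max(lo)=15)
Step 5: insert 28 -> lo=[8, 15, 27] hi=[28, 46] -> (len(lo)=3, len(hi)=2, max(lo)=27)
Step 6: insert 37 -> lo=[8, 15, 27] hi=[28, 37, 46] -> (len(lo)=3, len(hi)=3, max(lo)=27)
Step 7: insert 32 -> lo=[8, 15, 27, 28] hi=[32, 37, 46] -> (len(lo)=4, len(hi)=3, max(lo)=28)
Step 8: insert 26 -> lo=[8, 15, 26, 27] hi=[28, 32, 37, 46] -> (len(lo)=4, len(hi)=4, max(lo)=27)

Answer: (1,0,15) (1,1,8) (2,1,15) (2,2,15) (3,2,27) (3,3,27) (4,3,28) (4,4,27)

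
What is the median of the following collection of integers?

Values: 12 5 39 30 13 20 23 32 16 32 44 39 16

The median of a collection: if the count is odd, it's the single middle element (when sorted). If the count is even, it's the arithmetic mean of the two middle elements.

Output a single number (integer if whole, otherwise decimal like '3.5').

Answer: 23

Derivation:
Step 1: insert 12 -> lo=[12] (size 1, max 12) hi=[] (size 0) -> median=12
Step 2: insert 5 -> lo=[5] (size 1, max 5) hi=[12] (size 1, min 12) -> median=8.5
Step 3: insert 39 -> lo=[5, 12] (size 2, max 12) hi=[39] (size 1, min 39) -> median=12
Step 4: insert 30 -> lo=[5, 12] (size 2, max 12) hi=[30, 39] (size 2, min 30) -> median=21
Step 5: insert 13 -> lo=[5, 12, 13] (size 3, max 13) hi=[30, 39] (size 2, min 30) -> median=13
Step 6: insert 20 -> lo=[5, 12, 13] (size 3, max 13) hi=[20, 30, 39] (size 3, min 20) -> median=16.5
Step 7: insert 23 -> lo=[5, 12, 13, 20] (size 4, max 20) hi=[23, 30, 39] (size 3, min 23) -> median=20
Step 8: insert 32 -> lo=[5, 12, 13, 20] (size 4, max 20) hi=[23, 30, 32, 39] (size 4, min 23) -> median=21.5
Step 9: insert 16 -> lo=[5, 12, 13, 16, 20] (size 5, max 20) hi=[23, 30, 32, 39] (size 4, min 23) -> median=20
Step 10: insert 32 -> lo=[5, 12, 13, 16, 20] (size 5, max 20) hi=[23, 30, 32, 32, 39] (size 5, min 23) -> median=21.5
Step 11: insert 44 -> lo=[5, 12, 13, 16, 20, 23] (size 6, max 23) hi=[30, 32, 32, 39, 44] (size 5, min 30) -> median=23
Step 12: insert 39 -> lo=[5, 12, 13, 16, 20, 23] (size 6, max 23) hi=[30, 32, 32, 39, 39, 44] (size 6, min 30) -> median=26.5
Step 13: insert 16 -> lo=[5, 12, 13, 16, 16, 20, 23] (size 7, max 23) hi=[30, 32, 32, 39, 39, 44] (size 6, min 30) -> median=23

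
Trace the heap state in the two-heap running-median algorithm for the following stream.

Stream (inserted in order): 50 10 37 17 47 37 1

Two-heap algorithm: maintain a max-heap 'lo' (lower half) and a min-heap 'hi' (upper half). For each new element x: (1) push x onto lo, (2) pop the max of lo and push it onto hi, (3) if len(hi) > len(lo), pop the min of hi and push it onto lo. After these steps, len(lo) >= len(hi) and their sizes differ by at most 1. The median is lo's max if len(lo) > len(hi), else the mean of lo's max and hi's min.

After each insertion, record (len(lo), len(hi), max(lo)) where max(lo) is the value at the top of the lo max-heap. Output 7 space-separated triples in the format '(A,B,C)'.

Step 1: insert 50 -> lo=[50] hi=[] -> (len(lo)=1, len(hi)=0, max(lo)=50)
Step 2: insert 10 -> lo=[10] hi=[50] -> (len(lo)=1, len(hi)=1, max(lo)=10)
Step 3: insert 37 -> lo=[10, 37] hi=[50] -> (len(lo)=2, len(hi)=1, max(lo)=37)
Step 4: insert 17 -> lo=[10, 17] hi=[37, 50] -> (len(lo)=2, len(hi)=2, max(lo)=17)
Step 5: insert 47 -> lo=[10, 17, 37] hi=[47, 50] -> (len(lo)=3, len(hi)=2, max(lo)=37)
Step 6: insert 37 -> lo=[10, 17, 37] hi=[37, 47, 50] -> (len(lo)=3, len(hi)=3, max(lo)=37)
Step 7: insert 1 -> lo=[1, 10, 17, 37] hi=[37, 47, 50] -> (len(lo)=4, len(hi)=3, max(lo)=37)

Answer: (1,0,50) (1,1,10) (2,1,37) (2,2,17) (3,2,37) (3,3,37) (4,3,37)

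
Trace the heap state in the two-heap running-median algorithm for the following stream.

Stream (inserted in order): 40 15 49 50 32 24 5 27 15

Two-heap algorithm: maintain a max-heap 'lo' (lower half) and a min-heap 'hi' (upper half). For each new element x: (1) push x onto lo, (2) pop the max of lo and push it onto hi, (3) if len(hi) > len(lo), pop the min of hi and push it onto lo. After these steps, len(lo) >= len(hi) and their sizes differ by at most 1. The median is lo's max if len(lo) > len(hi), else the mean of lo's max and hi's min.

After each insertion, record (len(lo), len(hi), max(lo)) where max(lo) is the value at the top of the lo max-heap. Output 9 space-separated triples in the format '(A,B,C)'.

Step 1: insert 40 -> lo=[40] hi=[] -> (len(lo)=1, len(hi)=0, max(lo)=40)
Step 2: insert 15 -> lo=[15] hi=[40] -> (len(lo)=1, len(hi)=1, max(lo)=15)
Step 3: insert 49 -> lo=[15, 40] hi=[49] -> (len(lo)=2, len(hi)=1, max(lo)=40)
Step 4: insert 50 -> lo=[15, 40] hi=[49, 50] -> (len(lo)=2, len(hi)=2, max(lo)=40)
Step 5: insert 32 -> lo=[15, 32, 40] hi=[49, 50] -> (len(lo)=3, len(hi)=2, max(lo)=40)
Step 6: insert 24 -> lo=[15, 24, 32] hi=[40, 49, 50] -> (len(lo)=3, len(hi)=3, max(lo)=32)
Step 7: insert 5 -> lo=[5, 15, 24, 32] hi=[40, 49, 50] -> (len(lo)=4, len(hi)=3, max(lo)=32)
Step 8: insert 27 -> lo=[5, 15, 24, 27] hi=[32, 40, 49, 50] -> (len(lo)=4, len(hi)=4, max(lo)=27)
Step 9: insert 15 -> lo=[5, 15, 15, 24, 27] hi=[32, 40, 49, 50] -> (len(lo)=5, len(hi)=4, max(lo)=27)

Answer: (1,0,40) (1,1,15) (2,1,40) (2,2,40) (3,2,40) (3,3,32) (4,3,32) (4,4,27) (5,4,27)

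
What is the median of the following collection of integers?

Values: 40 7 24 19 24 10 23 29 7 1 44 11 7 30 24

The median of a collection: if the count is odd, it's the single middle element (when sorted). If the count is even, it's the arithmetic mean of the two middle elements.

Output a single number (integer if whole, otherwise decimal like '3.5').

Step 1: insert 40 -> lo=[40] (size 1, max 40) hi=[] (size 0) -> median=40
Step 2: insert 7 -> lo=[7] (size 1, max 7) hi=[40] (size 1, min 40) -> median=23.5
Step 3: insert 24 -> lo=[7, 24] (size 2, max 24) hi=[40] (size 1, min 40) -> median=24
Step 4: insert 19 -> lo=[7, 19] (size 2, max 19) hi=[24, 40] (size 2, min 24) -> median=21.5
Step 5: insert 24 -> lo=[7, 19, 24] (size 3, max 24) hi=[24, 40] (size 2, min 24) -> median=24
Step 6: insert 10 -> lo=[7, 10, 19] (size 3, max 19) hi=[24, 24, 40] (size 3, min 24) -> median=21.5
Step 7: insert 23 -> lo=[7, 10, 19, 23] (size 4, max 23) hi=[24, 24, 40] (size 3, min 24) -> median=23
Step 8: insert 29 -> lo=[7, 10, 19, 23] (size 4, max 23) hi=[24, 24, 29, 40] (size 4, min 24) -> median=23.5
Step 9: insert 7 -> lo=[7, 7, 10, 19, 23] (size 5, max 23) hi=[24, 24, 29, 40] (size 4, min 24) -> median=23
Step 10: insert 1 -> lo=[1, 7, 7, 10, 19] (size 5, max 19) hi=[23, 24, 24, 29, 40] (size 5, min 23) -> median=21
Step 11: insert 44 -> lo=[1, 7, 7, 10, 19, 23] (size 6, max 23) hi=[24, 24, 29, 40, 44] (size 5, min 24) -> median=23
Step 12: insert 11 -> lo=[1, 7, 7, 10, 11, 19] (size 6, max 19) hi=[23, 24, 24, 29, 40, 44] (size 6, min 23) -> median=21
Step 13: insert 7 -> lo=[1, 7, 7, 7, 10, 11, 19] (size 7, max 19) hi=[23, 24, 24, 29, 40, 44] (size 6, min 23) -> median=19
Step 14: insert 30 -> lo=[1, 7, 7, 7, 10, 11, 19] (size 7, max 19) hi=[23, 24, 24, 29, 30, 40, 44] (size 7, min 23) -> median=21
Step 15: insert 24 -> lo=[1, 7, 7, 7, 10, 11, 19, 23] (size 8, max 23) hi=[24, 24, 24, 29, 30, 40, 44] (size 7, min 24) -> median=23

Answer: 23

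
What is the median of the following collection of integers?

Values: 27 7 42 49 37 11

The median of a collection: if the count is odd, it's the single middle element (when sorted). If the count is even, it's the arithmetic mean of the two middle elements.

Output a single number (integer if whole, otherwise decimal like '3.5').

Answer: 32

Derivation:
Step 1: insert 27 -> lo=[27] (size 1, max 27) hi=[] (size 0) -> median=27
Step 2: insert 7 -> lo=[7] (size 1, max 7) hi=[27] (size 1, min 27) -> median=17
Step 3: insert 42 -> lo=[7, 27] (size 2, max 27) hi=[42] (size 1, min 42) -> median=27
Step 4: insert 49 -> lo=[7, 27] (size 2, max 27) hi=[42, 49] (size 2, min 42) -> median=34.5
Step 5: insert 37 -> lo=[7, 27, 37] (size 3, max 37) hi=[42, 49] (size 2, min 42) -> median=37
Step 6: insert 11 -> lo=[7, 11, 27] (size 3, max 27) hi=[37, 42, 49] (size 3, min 37) -> median=32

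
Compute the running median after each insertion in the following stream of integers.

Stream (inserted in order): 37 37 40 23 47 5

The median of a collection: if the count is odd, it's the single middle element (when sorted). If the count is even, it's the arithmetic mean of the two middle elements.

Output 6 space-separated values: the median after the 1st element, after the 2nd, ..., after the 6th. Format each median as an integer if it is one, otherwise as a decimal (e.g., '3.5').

Answer: 37 37 37 37 37 37

Derivation:
Step 1: insert 37 -> lo=[37] (size 1, max 37) hi=[] (size 0) -> median=37
Step 2: insert 37 -> lo=[37] (size 1, max 37) hi=[37] (size 1, min 37) -> median=37
Step 3: insert 40 -> lo=[37, 37] (size 2, max 37) hi=[40] (size 1, min 40) -> median=37
Step 4: insert 23 -> lo=[23, 37] (size 2, max 37) hi=[37, 40] (size 2, min 37) -> median=37
Step 5: insert 47 -> lo=[23, 37, 37] (size 3, max 37) hi=[40, 47] (size 2, min 40) -> median=37
Step 6: insert 5 -> lo=[5, 23, 37] (size 3, max 37) hi=[37, 40, 47] (size 3, min 37) -> median=37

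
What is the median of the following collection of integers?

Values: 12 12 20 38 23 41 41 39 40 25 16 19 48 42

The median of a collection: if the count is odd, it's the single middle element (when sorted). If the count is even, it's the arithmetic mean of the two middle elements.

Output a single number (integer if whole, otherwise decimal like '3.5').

Step 1: insert 12 -> lo=[12] (size 1, max 12) hi=[] (size 0) -> median=12
Step 2: insert 12 -> lo=[12] (size 1, max 12) hi=[12] (size 1, min 12) -> median=12
Step 3: insert 20 -> lo=[12, 12] (size 2, max 12) hi=[20] (size 1, min 20) -> median=12
Step 4: insert 38 -> lo=[12, 12] (size 2, max 12) hi=[20, 38] (size 2, min 20) -> median=16
Step 5: insert 23 -> lo=[12, 12, 20] (size 3, max 20) hi=[23, 38] (size 2, min 23) -> median=20
Step 6: insert 41 -> lo=[12, 12, 20] (size 3, max 20) hi=[23, 38, 41] (size 3, min 23) -> median=21.5
Step 7: insert 41 -> lo=[12, 12, 20, 23] (size 4, max 23) hi=[38, 41, 41] (size 3, min 38) -> median=23
Step 8: insert 39 -> lo=[12, 12, 20, 23] (size 4, max 23) hi=[38, 39, 41, 41] (size 4, min 38) -> median=30.5
Step 9: insert 40 -> lo=[12, 12, 20, 23, 38] (size 5, max 38) hi=[39, 40, 41, 41] (size 4, min 39) -> median=38
Step 10: insert 25 -> lo=[12, 12, 20, 23, 25] (size 5, max 25) hi=[38, 39, 40, 41, 41] (size 5, min 38) -> median=31.5
Step 11: insert 16 -> lo=[12, 12, 16, 20, 23, 25] (size 6, max 25) hi=[38, 39, 40, 41, 41] (size 5, min 38) -> median=25
Step 12: insert 19 -> lo=[12, 12, 16, 19, 20, 23] (size 6, max 23) hi=[25, 38, 39, 40, 41, 41] (size 6, min 25) -> median=24
Step 13: insert 48 -> lo=[12, 12, 16, 19, 20, 23, 25] (size 7, max 25) hi=[38, 39, 40, 41, 41, 48] (size 6, min 38) -> median=25
Step 14: insert 42 -> lo=[12, 12, 16, 19, 20, 23, 25] (size 7, max 25) hi=[38, 39, 40, 41, 41, 42, 48] (size 7, min 38) -> median=31.5

Answer: 31.5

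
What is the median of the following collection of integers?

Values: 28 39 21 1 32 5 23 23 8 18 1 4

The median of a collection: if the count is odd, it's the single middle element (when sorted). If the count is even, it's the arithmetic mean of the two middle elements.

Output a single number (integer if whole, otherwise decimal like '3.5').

Step 1: insert 28 -> lo=[28] (size 1, max 28) hi=[] (size 0) -> median=28
Step 2: insert 39 -> lo=[28] (size 1, max 28) hi=[39] (size 1, min 39) -> median=33.5
Step 3: insert 21 -> lo=[21, 28] (size 2, max 28) hi=[39] (size 1, min 39) -> median=28
Step 4: insert 1 -> lo=[1, 21] (size 2, max 21) hi=[28, 39] (size 2, min 28) -> median=24.5
Step 5: insert 32 -> lo=[1, 21, 28] (size 3, max 28) hi=[32, 39] (size 2, min 32) -> median=28
Step 6: insert 5 -> lo=[1, 5, 21] (size 3, max 21) hi=[28, 32, 39] (size 3, min 28) -> median=24.5
Step 7: insert 23 -> lo=[1, 5, 21, 23] (size 4, max 23) hi=[28, 32, 39] (size 3, min 28) -> median=23
Step 8: insert 23 -> lo=[1, 5, 21, 23] (size 4, max 23) hi=[23, 28, 32, 39] (size 4, min 23) -> median=23
Step 9: insert 8 -> lo=[1, 5, 8, 21, 23] (size 5, max 23) hi=[23, 28, 32, 39] (size 4, min 23) -> median=23
Step 10: insert 18 -> lo=[1, 5, 8, 18, 21] (size 5, max 21) hi=[23, 23, 28, 32, 39] (size 5, min 23) -> median=22
Step 11: insert 1 -> lo=[1, 1, 5, 8, 18, 21] (size 6, max 21) hi=[23, 23, 28, 32, 39] (size 5, min 23) -> median=21
Step 12: insert 4 -> lo=[1, 1, 4, 5, 8, 18] (size 6, max 18) hi=[21, 23, 23, 28, 32, 39] (size 6, min 21) -> median=19.5

Answer: 19.5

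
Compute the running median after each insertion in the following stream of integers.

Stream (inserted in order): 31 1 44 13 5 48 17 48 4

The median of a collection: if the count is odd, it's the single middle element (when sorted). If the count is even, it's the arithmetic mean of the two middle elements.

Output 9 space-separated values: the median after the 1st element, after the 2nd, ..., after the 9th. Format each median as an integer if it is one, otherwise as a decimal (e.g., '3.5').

Step 1: insert 31 -> lo=[31] (size 1, max 31) hi=[] (size 0) -> median=31
Step 2: insert 1 -> lo=[1] (size 1, max 1) hi=[31] (size 1, min 31) -> median=16
Step 3: insert 44 -> lo=[1, 31] (size 2, max 31) hi=[44] (size 1, min 44) -> median=31
Step 4: insert 13 -> lo=[1, 13] (size 2, max 13) hi=[31, 44] (size 2, min 31) -> median=22
Step 5: insert 5 -> lo=[1, 5, 13] (size 3, max 13) hi=[31, 44] (size 2, min 31) -> median=13
Step 6: insert 48 -> lo=[1, 5, 13] (size 3, max 13) hi=[31, 44, 48] (size 3, min 31) -> median=22
Step 7: insert 17 -> lo=[1, 5, 13, 17] (size 4, max 17) hi=[31, 44, 48] (size 3, min 31) -> median=17
Step 8: insert 48 -> lo=[1, 5, 13, 17] (size 4, max 17) hi=[31, 44, 48, 48] (size 4, min 31) -> median=24
Step 9: insert 4 -> lo=[1, 4, 5, 13, 17] (size 5, max 17) hi=[31, 44, 48, 48] (size 4, min 31) -> median=17

Answer: 31 16 31 22 13 22 17 24 17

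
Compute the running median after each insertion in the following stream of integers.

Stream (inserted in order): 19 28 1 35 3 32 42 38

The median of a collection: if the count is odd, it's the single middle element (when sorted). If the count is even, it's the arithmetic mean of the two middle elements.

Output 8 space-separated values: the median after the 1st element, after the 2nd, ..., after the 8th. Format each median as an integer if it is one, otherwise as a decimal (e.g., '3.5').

Answer: 19 23.5 19 23.5 19 23.5 28 30

Derivation:
Step 1: insert 19 -> lo=[19] (size 1, max 19) hi=[] (size 0) -> median=19
Step 2: insert 28 -> lo=[19] (size 1, max 19) hi=[28] (size 1, min 28) -> median=23.5
Step 3: insert 1 -> lo=[1, 19] (size 2, max 19) hi=[28] (size 1, min 28) -> median=19
Step 4: insert 35 -> lo=[1, 19] (size 2, max 19) hi=[28, 35] (size 2, min 28) -> median=23.5
Step 5: insert 3 -> lo=[1, 3, 19] (size 3, max 19) hi=[28, 35] (size 2, min 28) -> median=19
Step 6: insert 32 -> lo=[1, 3, 19] (size 3, max 19) hi=[28, 32, 35] (size 3, min 28) -> median=23.5
Step 7: insert 42 -> lo=[1, 3, 19, 28] (size 4, max 28) hi=[32, 35, 42] (size 3, min 32) -> median=28
Step 8: insert 38 -> lo=[1, 3, 19, 28] (size 4, max 28) hi=[32, 35, 38, 42] (size 4, min 32) -> median=30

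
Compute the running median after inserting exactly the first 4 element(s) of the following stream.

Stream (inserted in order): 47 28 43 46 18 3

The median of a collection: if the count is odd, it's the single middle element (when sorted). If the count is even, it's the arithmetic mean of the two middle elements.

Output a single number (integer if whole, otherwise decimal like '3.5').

Answer: 44.5

Derivation:
Step 1: insert 47 -> lo=[47] (size 1, max 47) hi=[] (size 0) -> median=47
Step 2: insert 28 -> lo=[28] (size 1, max 28) hi=[47] (size 1, min 47) -> median=37.5
Step 3: insert 43 -> lo=[28, 43] (size 2, max 43) hi=[47] (size 1, min 47) -> median=43
Step 4: insert 46 -> lo=[28, 43] (size 2, max 43) hi=[46, 47] (size 2, min 46) -> median=44.5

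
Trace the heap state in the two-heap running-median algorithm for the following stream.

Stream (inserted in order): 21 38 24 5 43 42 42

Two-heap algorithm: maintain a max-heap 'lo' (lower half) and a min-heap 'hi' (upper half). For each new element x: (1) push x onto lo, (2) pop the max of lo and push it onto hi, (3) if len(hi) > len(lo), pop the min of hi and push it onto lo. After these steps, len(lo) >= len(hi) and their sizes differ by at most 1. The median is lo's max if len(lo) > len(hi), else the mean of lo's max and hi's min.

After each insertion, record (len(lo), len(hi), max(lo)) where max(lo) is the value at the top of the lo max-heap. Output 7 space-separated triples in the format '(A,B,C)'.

Step 1: insert 21 -> lo=[21] hi=[] -> (len(lo)=1, len(hi)=0, max(lo)=21)
Step 2: insert 38 -> lo=[21] hi=[38] -> (len(lo)=1, len(hi)=1, max(lo)=21)
Step 3: insert 24 -> lo=[21, 24] hi=[38] -> (len(lo)=2, len(hi)=1, max(lo)=24)
Step 4: insert 5 -> lo=[5, 21] hi=[24, 38] -> (len(lo)=2, len(hi)=2, max(lo)=21)
Step 5: insert 43 -> lo=[5, 21, 24] hi=[38, 43] -> (len(lo)=3, len(hi)=2, max(lo)=24)
Step 6: insert 42 -> lo=[5, 21, 24] hi=[38, 42, 43] -> (len(lo)=3, len(hi)=3, max(lo)=24)
Step 7: insert 42 -> lo=[5, 21, 24, 38] hi=[42, 42, 43] -> (len(lo)=4, len(hi)=3, max(lo)=38)

Answer: (1,0,21) (1,1,21) (2,1,24) (2,2,21) (3,2,24) (3,3,24) (4,3,38)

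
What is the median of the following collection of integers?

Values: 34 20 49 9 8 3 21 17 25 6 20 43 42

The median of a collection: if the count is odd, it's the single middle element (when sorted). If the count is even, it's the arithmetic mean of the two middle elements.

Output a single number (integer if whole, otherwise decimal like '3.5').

Step 1: insert 34 -> lo=[34] (size 1, max 34) hi=[] (size 0) -> median=34
Step 2: insert 20 -> lo=[20] (size 1, max 20) hi=[34] (size 1, min 34) -> median=27
Step 3: insert 49 -> lo=[20, 34] (size 2, max 34) hi=[49] (size 1, min 49) -> median=34
Step 4: insert 9 -> lo=[9, 20] (size 2, max 20) hi=[34, 49] (size 2, min 34) -> median=27
Step 5: insert 8 -> lo=[8, 9, 20] (size 3, max 20) hi=[34, 49] (size 2, min 34) -> median=20
Step 6: insert 3 -> lo=[3, 8, 9] (size 3, max 9) hi=[20, 34, 49] (size 3, min 20) -> median=14.5
Step 7: insert 21 -> lo=[3, 8, 9, 20] (size 4, max 20) hi=[21, 34, 49] (size 3, min 21) -> median=20
Step 8: insert 17 -> lo=[3, 8, 9, 17] (size 4, max 17) hi=[20, 21, 34, 49] (size 4, min 20) -> median=18.5
Step 9: insert 25 -> lo=[3, 8, 9, 17, 20] (size 5, max 20) hi=[21, 25, 34, 49] (size 4, min 21) -> median=20
Step 10: insert 6 -> lo=[3, 6, 8, 9, 17] (size 5, max 17) hi=[20, 21, 25, 34, 49] (size 5, min 20) -> median=18.5
Step 11: insert 20 -> lo=[3, 6, 8, 9, 17, 20] (size 6, max 20) hi=[20, 21, 25, 34, 49] (size 5, min 20) -> median=20
Step 12: insert 43 -> lo=[3, 6, 8, 9, 17, 20] (size 6, max 20) hi=[20, 21, 25, 34, 43, 49] (size 6, min 20) -> median=20
Step 13: insert 42 -> lo=[3, 6, 8, 9, 17, 20, 20] (size 7, max 20) hi=[21, 25, 34, 42, 43, 49] (size 6, min 21) -> median=20

Answer: 20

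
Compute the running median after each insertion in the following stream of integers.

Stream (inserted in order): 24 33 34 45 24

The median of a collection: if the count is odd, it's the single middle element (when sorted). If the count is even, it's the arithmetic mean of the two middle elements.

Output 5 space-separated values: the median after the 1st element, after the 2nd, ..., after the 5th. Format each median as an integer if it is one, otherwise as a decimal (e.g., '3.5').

Answer: 24 28.5 33 33.5 33

Derivation:
Step 1: insert 24 -> lo=[24] (size 1, max 24) hi=[] (size 0) -> median=24
Step 2: insert 33 -> lo=[24] (size 1, max 24) hi=[33] (size 1, min 33) -> median=28.5
Step 3: insert 34 -> lo=[24, 33] (size 2, max 33) hi=[34] (size 1, min 34) -> median=33
Step 4: insert 45 -> lo=[24, 33] (size 2, max 33) hi=[34, 45] (size 2, min 34) -> median=33.5
Step 5: insert 24 -> lo=[24, 24, 33] (size 3, max 33) hi=[34, 45] (size 2, min 34) -> median=33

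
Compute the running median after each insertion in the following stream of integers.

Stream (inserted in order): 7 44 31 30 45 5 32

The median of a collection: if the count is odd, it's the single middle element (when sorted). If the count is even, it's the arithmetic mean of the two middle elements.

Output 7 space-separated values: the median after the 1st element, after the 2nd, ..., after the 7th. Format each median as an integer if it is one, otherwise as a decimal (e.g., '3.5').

Step 1: insert 7 -> lo=[7] (size 1, max 7) hi=[] (size 0) -> median=7
Step 2: insert 44 -> lo=[7] (size 1, max 7) hi=[44] (size 1, min 44) -> median=25.5
Step 3: insert 31 -> lo=[7, 31] (size 2, max 31) hi=[44] (size 1, min 44) -> median=31
Step 4: insert 30 -> lo=[7, 30] (size 2, max 30) hi=[31, 44] (size 2, min 31) -> median=30.5
Step 5: insert 45 -> lo=[7, 30, 31] (size 3, max 31) hi=[44, 45] (size 2, min 44) -> median=31
Step 6: insert 5 -> lo=[5, 7, 30] (size 3, max 30) hi=[31, 44, 45] (size 3, min 31) -> median=30.5
Step 7: insert 32 -> lo=[5, 7, 30, 31] (size 4, max 31) hi=[32, 44, 45] (size 3, min 32) -> median=31

Answer: 7 25.5 31 30.5 31 30.5 31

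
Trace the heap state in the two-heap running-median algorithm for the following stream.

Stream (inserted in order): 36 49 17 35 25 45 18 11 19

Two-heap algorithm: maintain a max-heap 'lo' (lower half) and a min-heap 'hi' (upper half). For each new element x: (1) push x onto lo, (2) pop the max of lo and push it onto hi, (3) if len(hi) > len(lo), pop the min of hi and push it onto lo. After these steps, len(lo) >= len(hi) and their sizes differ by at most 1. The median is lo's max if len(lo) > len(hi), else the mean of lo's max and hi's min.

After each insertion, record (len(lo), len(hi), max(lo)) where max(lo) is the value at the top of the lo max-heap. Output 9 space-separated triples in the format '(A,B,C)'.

Answer: (1,0,36) (1,1,36) (2,1,36) (2,2,35) (3,2,35) (3,3,35) (4,3,35) (4,4,25) (5,4,25)

Derivation:
Step 1: insert 36 -> lo=[36] hi=[] -> (len(lo)=1, len(hi)=0, max(lo)=36)
Step 2: insert 49 -> lo=[36] hi=[49] -> (len(lo)=1, len(hi)=1, max(lo)=36)
Step 3: insert 17 -> lo=[17, 36] hi=[49] -> (len(lo)=2, len(hi)=1, max(lo)=36)
Step 4: insert 35 -> lo=[17, 35] hi=[36, 49] -> (len(lo)=2, len(hi)=2, max(lo)=35)
Step 5: insert 25 -> lo=[17, 25, 35] hi=[36, 49] -> (len(lo)=3, len(hi)=2, max(lo)=35)
Step 6: insert 45 -> lo=[17, 25, 35] hi=[36, 45, 49] -> (len(lo)=3, len(hi)=3, max(lo)=35)
Step 7: insert 18 -> lo=[17, 18, 25, 35] hi=[36, 45, 49] -> (len(lo)=4, len(hi)=3, max(lo)=35)
Step 8: insert 11 -> lo=[11, 17, 18, 25] hi=[35, 36, 45, 49] -> (len(lo)=4, len(hi)=4, max(lo)=25)
Step 9: insert 19 -> lo=[11, 17, 18, 19, 25] hi=[35, 36, 45, 49] -> (len(lo)=5, len(hi)=4, max(lo)=25)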